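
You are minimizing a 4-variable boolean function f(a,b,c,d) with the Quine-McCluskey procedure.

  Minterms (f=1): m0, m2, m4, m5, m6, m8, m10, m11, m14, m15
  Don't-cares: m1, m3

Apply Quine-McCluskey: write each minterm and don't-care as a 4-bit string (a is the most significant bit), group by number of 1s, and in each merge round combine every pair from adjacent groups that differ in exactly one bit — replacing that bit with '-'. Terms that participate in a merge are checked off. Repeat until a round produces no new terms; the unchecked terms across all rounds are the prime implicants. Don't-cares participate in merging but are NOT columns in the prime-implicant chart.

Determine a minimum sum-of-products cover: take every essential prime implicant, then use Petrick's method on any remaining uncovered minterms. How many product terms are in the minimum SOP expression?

4

size-2^0 implicants → 0000(✓)  0001(✓)  0010(✓)  0011(✓)  0100(✓)  0101(✓)  0110(✓)  1000(✓)  1010(✓)  1011(✓)  1110(✓)  1111(✓)
size-2^1 implicants → -000(✓)  -010(✓)  -011(✓)  -110(✓)  0-00(✓)  0-01(✓)  0-10(✓)  00-0(✓)  00-1(✓)  000-(✓)  001-(✓)  01-0(✓)  010-(✓)  1-10(✓)  1-11(✓)  10-0(✓)  101-(✓)  111-(✓)
size-2^2 implicants → --10  -0-0  -01-  0--0  0-0-  00--  1-1-
Unchecked terms (primes): --10, -0-0, -01-, 0--0, 0-0-, 00--, 1-1-
Minterm coverage:
  m0 ⊆ -0-0,0--0,0-0-,00--
  m2 ⊆ --10,-0-0,-01-,0--0,00--
  m4 ⊆ 0--0,0-0-
  m5 ⊆ 0-0- [E]
  m6 ⊆ --10,0--0
  m8 ⊆ -0-0 [E]
  m10 ⊆ --10,-0-0,-01-,1-1-
  m11 ⊆ -01-,1-1-
  m14 ⊆ --10,1-1-
  m15 ⊆ 1-1- [E]
E = {-0-0, 0-0-, 1-1-}
Petrick residual → --10
Cover = cd' + b'd' + a'c' + ac  |cover|=4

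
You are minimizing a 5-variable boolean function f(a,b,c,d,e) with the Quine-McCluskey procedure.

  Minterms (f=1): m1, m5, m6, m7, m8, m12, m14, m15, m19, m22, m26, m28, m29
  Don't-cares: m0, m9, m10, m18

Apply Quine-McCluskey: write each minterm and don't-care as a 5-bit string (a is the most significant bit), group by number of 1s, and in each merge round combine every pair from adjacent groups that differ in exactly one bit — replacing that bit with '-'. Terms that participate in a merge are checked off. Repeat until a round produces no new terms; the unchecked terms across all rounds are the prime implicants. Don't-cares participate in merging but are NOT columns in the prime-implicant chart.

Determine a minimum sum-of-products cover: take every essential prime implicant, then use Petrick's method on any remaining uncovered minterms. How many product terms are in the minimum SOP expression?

7

[col 0] 00000*, 00001*, 00101*, 00110*, 00111*, 01000*, 01001*, 01010*, 01100*, 01110*, 01111*, 10010*, 10011*, 10110*, 11010*, 11100*, 11101*
[col 1] -0110, -1010, -1100, 0-000*, 0-001*, 0-110*, 0-111*, 00-01, 0000-*, 001-1, 0011-*, 01-00*, 01-10*, 010-0*, 0100-*, 011-0*, 0111-*, 1-010, 10-10, 1001-, 1110-
[col 2] 0-00-, 0-11-, 01--0
Prime implicants: -0110, -1010, -1100, 0-00-, 0-11-, 00-01, 001-1, 01--0, 1-010, 10-10, 1001-, 1110-
PI chart (minterm → PIs covering it):
  1 | 0-00-,00-01
  5 | 00-01,001-1
  6 | -0110,0-11-
  7 | 0-11-,001-1
  8 | 0-00-,01--0
  12 | -1100,01--0
  14 | 0-11-,01--0
  15 | 0-11-  (sole → essential)
  19 | 1001-  (sole → essential)
  22 | -0110,10-10
  26 | -1010,1-010
  28 | -1100,1110-
  29 | 1110-  (sole → essential)
Essential prime implicants: 0-11-, 1001-, 1110-
Petrick residual → -0110, -1010, 00-01, 01--0
Minimum SOP uses 7 PIs: b'cde' + bc'de' + a'cd + a'b'd'e + a'be' + ab'c'd + abcd'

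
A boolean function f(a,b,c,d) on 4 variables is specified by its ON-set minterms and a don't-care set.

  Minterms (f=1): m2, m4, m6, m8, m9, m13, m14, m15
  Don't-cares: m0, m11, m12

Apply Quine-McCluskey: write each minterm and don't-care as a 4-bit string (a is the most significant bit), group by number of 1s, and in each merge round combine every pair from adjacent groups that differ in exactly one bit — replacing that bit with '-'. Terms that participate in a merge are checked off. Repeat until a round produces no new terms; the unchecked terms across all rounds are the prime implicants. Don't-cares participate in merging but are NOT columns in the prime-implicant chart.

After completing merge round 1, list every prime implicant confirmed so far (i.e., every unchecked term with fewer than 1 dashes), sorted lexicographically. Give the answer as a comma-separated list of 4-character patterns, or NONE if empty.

NONE

size-2^0 implicants → 0000(✓)  0010(✓)  0100(✓)  0110(✓)  1000(✓)  1001(✓)  1011(✓)  1100(✓)  1101(✓)  1110(✓)  1111(✓)
size-2^1 implicants → -000(✓)  -100(✓)  -110(✓)  0-00(✓)  0-10(✓)  00-0(✓)  01-0(✓)  1-00(✓)  1-01(✓)  1-11(✓)  10-1(✓)  100-(✓)  11-0(✓)  11-1(✓)  110-(✓)  111-(✓)
size-2^2 implicants → --00  -1-0  0--0  1--1  1-0-  11--
Unchecked terms (primes): --00, -1-0, 0--0, 1--1, 1-0-, 11--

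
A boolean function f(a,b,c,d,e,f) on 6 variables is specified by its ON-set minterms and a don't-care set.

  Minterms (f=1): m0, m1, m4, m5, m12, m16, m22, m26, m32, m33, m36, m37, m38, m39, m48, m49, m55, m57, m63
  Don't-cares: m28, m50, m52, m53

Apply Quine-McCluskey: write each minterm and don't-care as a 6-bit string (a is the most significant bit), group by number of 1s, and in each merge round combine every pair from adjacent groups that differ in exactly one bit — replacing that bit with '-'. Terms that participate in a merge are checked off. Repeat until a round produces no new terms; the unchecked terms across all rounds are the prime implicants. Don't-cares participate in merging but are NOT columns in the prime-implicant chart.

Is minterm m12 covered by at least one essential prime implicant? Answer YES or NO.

size-2^0 implicants → 000000(✓)  000001(✓)  000100(✓)  000101(✓)  001100(✓)  010000(✓)  010110  011010  011100(✓)  100000(✓)  100001(✓)  100100(✓)  100101(✓)  100110(✓)  100111(✓)  110000(✓)  110001(✓)  110010(✓)  110100(✓)  110101(✓)  110111(✓)  111001(✓)  111111(✓)
size-2^1 implicants → -00000(✓)  -00001(✓)  -00100(✓)  -00101(✓)  -10000(✓)  0-0000(✓)  0-1100  00-100  000-00(✓)  000-01(✓)  00000-(✓)  00010-(✓)  1-0000(✓)  1-0001(✓)  1-0100(✓)  1-0101(✓)  1-0111(✓)  100-00(✓)  100-01(✓)  10000-(✓)  1001-0(✓)  1001-1(✓)  10010-(✓)  10011-(✓)  11-001  11-111  110-00(✓)  110-01(✓)  1100-0  11000-(✓)  1101-1(✓)  11010-(✓)
size-2^2 implicants → --0000  -00-00(✓)  -00-01(✓)  -0000-(✓)  -0010-(✓)  000-0-(✓)  1-0-00(✓)  1-0-01(✓)  1-000-(✓)  1-01-1  1-010-(✓)  100-0-(✓)  1001--  110-0-(✓)
size-2^3 implicants → -00-0-  1-0-0-
Unchecked terms (primes): --0000, -00-0-, 0-1100, 00-100, 010110, 011010, 1-0-0-, 1-01-1, 1001--, 11-001, 11-111, 1100-0
Minterm coverage:
  m0 ⊆ --0000,-00-0-
  m1 ⊆ -00-0- [E]
  m4 ⊆ -00-0-,00-100
  m5 ⊆ -00-0- [E]
  m12 ⊆ 0-1100,00-100
  m16 ⊆ --0000 [E]
  m22 ⊆ 010110 [E]
  m26 ⊆ 011010 [E]
  m32 ⊆ --0000,-00-0-,1-0-0-
  m33 ⊆ -00-0-,1-0-0-
  m36 ⊆ -00-0-,1-0-0-,1001--
  m37 ⊆ -00-0-,1-0-0-,1-01-1,1001--
  m38 ⊆ 1001-- [E]
  m39 ⊆ 1-01-1,1001--
  m48 ⊆ --0000,1-0-0-,1100-0
  m49 ⊆ 1-0-0-,11-001
  m55 ⊆ 1-01-1,11-111
  m57 ⊆ 11-001 [E]
  m63 ⊆ 11-111 [E]
E = {--0000, -00-0-, 010110, 011010, 1001--, 11-001, 11-111}

NO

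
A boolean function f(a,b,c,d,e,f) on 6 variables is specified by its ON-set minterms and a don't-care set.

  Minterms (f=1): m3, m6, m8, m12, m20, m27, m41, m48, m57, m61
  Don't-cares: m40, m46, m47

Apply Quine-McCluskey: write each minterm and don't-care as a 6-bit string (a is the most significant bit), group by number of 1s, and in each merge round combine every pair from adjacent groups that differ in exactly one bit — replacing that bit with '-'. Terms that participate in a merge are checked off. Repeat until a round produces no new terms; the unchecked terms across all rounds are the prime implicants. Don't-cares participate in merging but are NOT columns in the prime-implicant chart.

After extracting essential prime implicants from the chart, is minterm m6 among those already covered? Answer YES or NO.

Round 0: 000011 000110 001000✓ 001100✓ 010100 011011 101000✓ 101001✓ 101110✓ 101111✓ 110000 111001✓ 111101✓
Round 1: -01000 001-00 1-1001 10100- 10111- 111-01
PIs = {-01000, 000011, 000110, 001-00, 010100, 011011, 1-1001, 10100-, 10111-, 110000, 111-01}
Coverage chart:
  m3: 000011 ←essential
  m6: 000110 ←essential
  m8: -01000,001-00
  m12: 001-00 ←essential
  m20: 010100 ←essential
  m27: 011011 ←essential
  m41: 1-1001,10100-
  m48: 110000 ←essential
  m57: 1-1001,111-01
  m61: 111-01 ←essential
Essential: 000011, 000110, 001-00, 010100, 011011, 110000, 111-01

YES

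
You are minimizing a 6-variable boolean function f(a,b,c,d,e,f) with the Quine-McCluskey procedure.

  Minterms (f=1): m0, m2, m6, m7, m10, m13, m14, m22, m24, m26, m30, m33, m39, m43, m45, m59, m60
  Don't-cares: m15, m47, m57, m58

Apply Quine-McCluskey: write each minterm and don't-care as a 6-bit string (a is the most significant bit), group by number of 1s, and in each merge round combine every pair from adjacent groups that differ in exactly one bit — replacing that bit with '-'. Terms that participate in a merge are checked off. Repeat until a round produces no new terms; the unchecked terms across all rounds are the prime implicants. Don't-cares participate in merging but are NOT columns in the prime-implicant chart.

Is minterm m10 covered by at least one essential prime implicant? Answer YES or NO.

NO

[col 0] 000000*, 000010*, 000110*, 000111*, 001010*, 001101*, 001110*, 001111*, 010110*, 011000*, 011010*, 011110*, 100001, 100111*, 101011*, 101101*, 101111*, 111001*, 111010*, 111011*, 111100
[col 1] -00111*, -01101*, -01111*, -11010, 0-0110*, 0-1010*, 0-1110*, 00-010*, 00-110*, 00-111*, 000-10*, 0000-0, 00011-*, 001-10*, 0011-1*, 00111-*, 01-110*, 011-10*, 0110-0, 1-1011, 10-111*, 101-11, 1011-1*, 1110-1, 11101-
[col 2] -0-111, -011-1, 0--110, 0-1-10, 00--10, 00-11-
Prime implicants: -0-111, -011-1, -11010, 0--110, 0-1-10, 00--10, 00-11-, 0000-0, 0110-0, 1-1011, 100001, 101-11, 1110-1, 11101-, 111100
PI chart (minterm → PIs covering it):
  0 | 0000-0  (sole → essential)
  2 | 00--10,0000-0
  6 | 0--110,00--10,00-11-
  7 | -0-111,00-11-
  10 | 0-1-10,00--10
  13 | -011-1  (sole → essential)
  14 | 0--110,0-1-10,00--10,00-11-
  22 | 0--110  (sole → essential)
  24 | 0110-0  (sole → essential)
  26 | -11010,0-1-10,0110-0
  30 | 0--110,0-1-10
  33 | 100001  (sole → essential)
  39 | -0-111  (sole → essential)
  43 | 1-1011,101-11
  45 | -011-1  (sole → essential)
  59 | 1-1011,1110-1,11101-
  60 | 111100  (sole → essential)
Essential prime implicants: -0-111, -011-1, 0--110, 0000-0, 0110-0, 100001, 111100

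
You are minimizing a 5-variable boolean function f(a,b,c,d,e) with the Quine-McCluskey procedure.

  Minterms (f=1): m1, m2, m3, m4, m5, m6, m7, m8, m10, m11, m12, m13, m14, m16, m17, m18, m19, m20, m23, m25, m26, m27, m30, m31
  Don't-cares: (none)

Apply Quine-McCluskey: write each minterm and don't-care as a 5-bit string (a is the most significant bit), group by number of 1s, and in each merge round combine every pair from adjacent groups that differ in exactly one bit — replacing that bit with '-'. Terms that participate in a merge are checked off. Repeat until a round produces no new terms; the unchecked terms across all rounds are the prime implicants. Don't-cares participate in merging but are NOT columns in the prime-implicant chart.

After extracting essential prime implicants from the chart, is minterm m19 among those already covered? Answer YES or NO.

Round 0: 00001✓ 00010✓ 00011✓ 00100✓ 00101✓ 00110✓ 00111✓ 01000✓ 01010✓ 01011✓ 01100✓ 01101✓ 01110✓ 10000✓ 10001✓ 10010✓ 10011✓ 10100✓ 10111✓ 11001✓ 11010✓ 11011✓ 11110✓ 11111✓
Round 1: -0001✓ -0010✓ -0011✓ -0100 -0111✓ -1010✓ -1011✓ -1110✓ 0-010✓ 0-011✓ 0-100✓ 0-101✓ 0-110✓ 00-01✓ 00-10✓ 00-11✓ 000-1✓ 0001-✓ 001-0✓ 001-1✓ 0010-✓ 0011-✓ 01-00✓ 01-10✓ 010-0✓ 0101-✓ 011-0✓ 0110-✓ 1-001✓ 1-010✓ 1-011✓ 1-111✓ 10-00 10-11✓ 100-0✓ 100-1✓ 1000-✓ 1001-✓ 11-10✓ 11-11✓ 110-1✓ 1101-✓ 1111-✓
Round 2: --010✓ --011✓ -0-11 -00-1 -001-✓ -1-10 -101-✓ 0--10 0-01-✓ 0-1-0 0-10- 00--1 00-1- 001-- 01--0 1--11 1-0-1 1-01-✓ 100-- 11-1-
Round 3: --01-
PIs = {--01-, -0-11, -00-1, -0100, -1-10, 0--10, 0-1-0, 0-10-, 00--1, 00-1-, 001--, 01--0, 1--11, 1-0-1, 10-00, 100--, 11-1-}
Coverage chart:
  m1: -00-1,00--1
  m2: --01-,0--10,00-1-
  m3: --01-,-0-11,-00-1,00--1,00-1-
  m4: -0100,0-1-0,0-10-,001--
  m5: 0-10-,00--1,001--
  m6: 0--10,0-1-0,00-1-,001--
  m7: -0-11,00--1,00-1-,001--
  m8: 01--0 ←essential
  m10: --01-,-1-10,0--10,01--0
  m11: --01- ←essential
  m12: 0-1-0,0-10-,01--0
  m13: 0-10- ←essential
  m14: -1-10,0--10,0-1-0,01--0
  m16: 10-00,100--
  m17: -00-1,1-0-1,100--
  m18: --01-,100--
  m19: --01-,-0-11,-00-1,1--11,1-0-1,100--
  m20: -0100,10-00
  m23: -0-11,1--11
  m25: 1-0-1 ←essential
  m26: --01-,-1-10,11-1-
  m27: --01-,1--11,1-0-1,11-1-
  m30: -1-10,11-1-
  m31: 1--11,11-1-
Essential: --01-, 0-10-, 01--0, 1-0-1

YES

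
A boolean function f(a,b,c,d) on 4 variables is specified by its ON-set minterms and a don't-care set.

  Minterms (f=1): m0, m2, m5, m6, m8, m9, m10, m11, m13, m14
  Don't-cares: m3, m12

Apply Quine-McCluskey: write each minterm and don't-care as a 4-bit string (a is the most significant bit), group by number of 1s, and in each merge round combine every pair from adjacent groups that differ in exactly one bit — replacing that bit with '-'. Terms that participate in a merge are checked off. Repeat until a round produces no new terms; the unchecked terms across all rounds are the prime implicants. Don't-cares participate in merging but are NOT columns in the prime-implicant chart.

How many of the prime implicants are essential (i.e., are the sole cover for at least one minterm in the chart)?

size-2^0 implicants → 0000(✓)  0010(✓)  0011(✓)  0101(✓)  0110(✓)  1000(✓)  1001(✓)  1010(✓)  1011(✓)  1100(✓)  1101(✓)  1110(✓)
size-2^1 implicants → -000(✓)  -010(✓)  -011(✓)  -101  -110(✓)  0-10(✓)  00-0(✓)  001-(✓)  1-00(✓)  1-01(✓)  1-10(✓)  10-0(✓)  10-1(✓)  100-(✓)  101-(✓)  11-0(✓)  110-(✓)
size-2^2 implicants → --10  -0-0  -01-  1--0  1-0-  10--
Unchecked terms (primes): --10, -0-0, -01-, -101, 1--0, 1-0-, 10--
Minterm coverage:
  m0 ⊆ -0-0 [E]
  m2 ⊆ --10,-0-0,-01-
  m5 ⊆ -101 [E]
  m6 ⊆ --10 [E]
  m8 ⊆ -0-0,1--0,1-0-,10--
  m9 ⊆ 1-0-,10--
  m10 ⊆ --10,-0-0,-01-,1--0,10--
  m11 ⊆ -01-,10--
  m13 ⊆ -101,1-0-
  m14 ⊆ --10,1--0
E = {--10, -0-0, -101}

3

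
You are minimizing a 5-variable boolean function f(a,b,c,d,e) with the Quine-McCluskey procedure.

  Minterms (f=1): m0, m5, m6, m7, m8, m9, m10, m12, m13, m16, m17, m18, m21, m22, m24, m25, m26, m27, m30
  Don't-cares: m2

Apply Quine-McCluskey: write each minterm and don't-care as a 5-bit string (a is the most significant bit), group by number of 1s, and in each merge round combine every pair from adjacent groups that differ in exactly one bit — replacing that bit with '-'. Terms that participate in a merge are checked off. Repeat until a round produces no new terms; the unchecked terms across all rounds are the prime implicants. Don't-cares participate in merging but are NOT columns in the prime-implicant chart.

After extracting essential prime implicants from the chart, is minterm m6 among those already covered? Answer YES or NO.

size-2^0 implicants → 00000(✓)  00010(✓)  00101(✓)  00110(✓)  00111(✓)  01000(✓)  01001(✓)  01010(✓)  01100(✓)  01101(✓)  10000(✓)  10001(✓)  10010(✓)  10101(✓)  10110(✓)  11000(✓)  11001(✓)  11010(✓)  11011(✓)  11110(✓)
size-2^1 implicants → -0000(✓)  -0010(✓)  -0101  -0110(✓)  -1000(✓)  -1001(✓)  -1010(✓)  0-000(✓)  0-010(✓)  0-101  00-10(✓)  000-0(✓)  001-1  0011-  01-00(✓)  01-01(✓)  010-0(✓)  0100-(✓)  0110-(✓)  1-000(✓)  1-001(✓)  1-010(✓)  1-110(✓)  10-01  10-10(✓)  100-0(✓)  1000-(✓)  11-10(✓)  110-0(✓)  110-1(✓)  1100-(✓)  1101-(✓)
size-2^2 implicants → --000(✓)  --010(✓)  -0-10  -00-0(✓)  -10-0(✓)  -100-  0-0-0(✓)  01-0-  1--10  1-0-0(✓)  1-00-  110--
size-2^3 implicants → --0-0
Unchecked terms (primes): --0-0, -0-10, -0101, -100-, 0-101, 001-1, 0011-, 01-0-, 1--10, 1-00-, 10-01, 110--
Minterm coverage:
  m0 ⊆ --0-0 [E]
  m5 ⊆ -0101,0-101,001-1
  m6 ⊆ -0-10,0011-
  m7 ⊆ 001-1,0011-
  m8 ⊆ --0-0,-100-,01-0-
  m9 ⊆ -100-,01-0-
  m10 ⊆ --0-0 [E]
  m12 ⊆ 01-0- [E]
  m13 ⊆ 0-101,01-0-
  m16 ⊆ --0-0,1-00-
  m17 ⊆ 1-00-,10-01
  m18 ⊆ --0-0,-0-10,1--10
  m21 ⊆ -0101,10-01
  m22 ⊆ -0-10,1--10
  m24 ⊆ --0-0,-100-,1-00-,110--
  m25 ⊆ -100-,1-00-,110--
  m26 ⊆ --0-0,1--10,110--
  m27 ⊆ 110-- [E]
  m30 ⊆ 1--10 [E]
E = {--0-0, 01-0-, 1--10, 110--}

NO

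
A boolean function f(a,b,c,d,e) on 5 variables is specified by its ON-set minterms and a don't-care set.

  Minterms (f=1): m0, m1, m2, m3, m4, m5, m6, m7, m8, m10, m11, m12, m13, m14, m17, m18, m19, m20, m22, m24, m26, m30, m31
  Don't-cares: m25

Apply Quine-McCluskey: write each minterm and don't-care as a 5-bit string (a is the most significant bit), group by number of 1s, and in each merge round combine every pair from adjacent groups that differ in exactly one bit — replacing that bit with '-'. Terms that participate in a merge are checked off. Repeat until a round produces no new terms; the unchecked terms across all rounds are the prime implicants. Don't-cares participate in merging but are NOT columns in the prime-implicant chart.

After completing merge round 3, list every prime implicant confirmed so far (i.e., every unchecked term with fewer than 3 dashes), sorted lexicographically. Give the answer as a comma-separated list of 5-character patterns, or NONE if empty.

-00-1, -001-, -01-0, -10-0, 0-01-, 0-10-, 1-001, 1100-, 1111-

size-2^0 implicants → 00000(✓)  00001(✓)  00010(✓)  00011(✓)  00100(✓)  00101(✓)  00110(✓)  00111(✓)  01000(✓)  01010(✓)  01011(✓)  01100(✓)  01101(✓)  01110(✓)  10001(✓)  10010(✓)  10011(✓)  10100(✓)  10110(✓)  11000(✓)  11001(✓)  11010(✓)  11110(✓)  11111(✓)
size-2^1 implicants → -0001(✓)  -0010(✓)  -0011(✓)  -0100(✓)  -0110(✓)  -1000(✓)  -1010(✓)  -1110(✓)  0-000(✓)  0-010(✓)  0-011(✓)  0-100(✓)  0-101(✓)  0-110(✓)  00-00(✓)  00-01(✓)  00-10(✓)  00-11(✓)  000-0(✓)  000-1(✓)  0000-(✓)  0001-(✓)  001-0(✓)  001-1(✓)  0010-(✓)  0011-(✓)  01-00(✓)  01-10(✓)  010-0(✓)  0101-(✓)  011-0(✓)  0110-(✓)  1-001  1-010(✓)  1-110(✓)  10-10(✓)  100-1(✓)  1001-(✓)  101-0(✓)  11-10(✓)  110-0(✓)  1100-  1111-
size-2^2 implicants → --010(✓)  --110(✓)  -0-10(✓)  -00-1  -001-  -01-0  -1-10(✓)  -10-0  0--00(✓)  0--10(✓)  0-0-0(✓)  0-01-  0-1-0(✓)  0-10-  00--0(✓)  00--1(✓)  00-0-(✓)  00-1-(✓)  000--(✓)  001--(✓)  01--0(✓)  1--10(✓)
size-2^3 implicants → ---10  0---0  00---
Unchecked terms (primes): ---10, -00-1, -001-, -01-0, -10-0, 0---0, 0-01-, 0-10-, 00---, 1-001, 1100-, 1111-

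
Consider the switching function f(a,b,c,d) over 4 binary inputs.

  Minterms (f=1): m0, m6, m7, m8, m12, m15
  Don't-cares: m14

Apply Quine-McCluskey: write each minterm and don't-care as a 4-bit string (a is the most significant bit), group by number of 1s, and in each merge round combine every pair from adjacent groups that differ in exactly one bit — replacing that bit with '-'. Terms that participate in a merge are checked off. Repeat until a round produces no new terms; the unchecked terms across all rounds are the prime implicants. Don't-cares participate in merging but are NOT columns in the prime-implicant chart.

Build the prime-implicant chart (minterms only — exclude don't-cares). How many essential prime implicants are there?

2

size-2^0 implicants → 0000(✓)  0110(✓)  0111(✓)  1000(✓)  1100(✓)  1110(✓)  1111(✓)
size-2^1 implicants → -000  -110(✓)  -111(✓)  011-(✓)  1-00  11-0  111-(✓)
size-2^2 implicants → -11-
Unchecked terms (primes): -000, -11-, 1-00, 11-0
Minterm coverage:
  m0 ⊆ -000 [E]
  m6 ⊆ -11- [E]
  m7 ⊆ -11- [E]
  m8 ⊆ -000,1-00
  m12 ⊆ 1-00,11-0
  m15 ⊆ -11- [E]
E = {-000, -11-}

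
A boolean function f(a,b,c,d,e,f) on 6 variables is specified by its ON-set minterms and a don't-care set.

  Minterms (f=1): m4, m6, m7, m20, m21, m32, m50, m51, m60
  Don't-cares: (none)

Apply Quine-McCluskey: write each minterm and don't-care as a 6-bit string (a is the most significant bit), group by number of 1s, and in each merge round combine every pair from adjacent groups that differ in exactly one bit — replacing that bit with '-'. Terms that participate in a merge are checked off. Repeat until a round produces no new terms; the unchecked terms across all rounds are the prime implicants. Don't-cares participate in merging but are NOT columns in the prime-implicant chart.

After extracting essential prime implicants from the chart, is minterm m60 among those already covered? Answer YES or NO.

[col 0] 000100*, 000110*, 000111*, 010100*, 010101*, 100000, 110010*, 110011*, 111100
[col 1] 0-0100, 0001-0, 00011-, 01010-, 11001-
Prime implicants: 0-0100, 0001-0, 00011-, 01010-, 100000, 11001-, 111100
PI chart (minterm → PIs covering it):
  4 | 0-0100,0001-0
  6 | 0001-0,00011-
  7 | 00011-  (sole → essential)
  20 | 0-0100,01010-
  21 | 01010-  (sole → essential)
  32 | 100000  (sole → essential)
  50 | 11001-  (sole → essential)
  51 | 11001-  (sole → essential)
  60 | 111100  (sole → essential)
Essential prime implicants: 00011-, 01010-, 100000, 11001-, 111100

YES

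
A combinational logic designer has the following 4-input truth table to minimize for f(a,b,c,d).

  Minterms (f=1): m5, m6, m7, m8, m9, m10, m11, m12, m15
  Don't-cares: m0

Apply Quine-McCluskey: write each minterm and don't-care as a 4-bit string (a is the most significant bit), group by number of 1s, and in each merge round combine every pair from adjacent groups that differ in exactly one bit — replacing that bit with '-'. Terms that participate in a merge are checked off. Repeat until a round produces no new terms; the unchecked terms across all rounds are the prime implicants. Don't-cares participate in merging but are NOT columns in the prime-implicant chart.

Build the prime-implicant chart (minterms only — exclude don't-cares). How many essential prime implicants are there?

Round 0: 0000✓ 0101✓ 0110✓ 0111✓ 1000✓ 1001✓ 1010✓ 1011✓ 1100✓ 1111✓
Round 1: -000 -111 01-1 011- 1-00 1-11 10-0✓ 10-1✓ 100-✓ 101-✓
Round 2: 10--
PIs = {-000, -111, 01-1, 011-, 1-00, 1-11, 10--}
Coverage chart:
  m5: 01-1 ←essential
  m6: 011- ←essential
  m7: -111,01-1,011-
  m8: -000,1-00,10--
  m9: 10-- ←essential
  m10: 10-- ←essential
  m11: 1-11,10--
  m12: 1-00 ←essential
  m15: -111,1-11
Essential: 01-1, 011-, 1-00, 10--

4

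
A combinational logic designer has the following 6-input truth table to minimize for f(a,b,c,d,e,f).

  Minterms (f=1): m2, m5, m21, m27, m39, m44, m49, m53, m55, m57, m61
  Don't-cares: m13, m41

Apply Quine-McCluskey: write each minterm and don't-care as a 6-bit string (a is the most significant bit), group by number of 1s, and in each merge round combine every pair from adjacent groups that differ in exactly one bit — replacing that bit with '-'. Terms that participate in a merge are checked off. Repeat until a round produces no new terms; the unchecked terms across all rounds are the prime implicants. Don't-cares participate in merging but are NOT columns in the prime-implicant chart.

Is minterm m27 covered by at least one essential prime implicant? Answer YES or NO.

YES

Round 0: 000010 000101✓ 001101✓ 010101✓ 011011 100111✓ 101001✓ 101100 110001✓ 110101✓ 110111✓ 111001✓ 111101✓
Round 1: -10101 0-0101 00-101 1-0111 1-1001 11-001✓ 11-101✓ 110-01✓ 1101-1 111-01✓
Round 2: 11--01
PIs = {-10101, 0-0101, 00-101, 000010, 011011, 1-0111, 1-1001, 101100, 11--01, 1101-1}
Coverage chart:
  m2: 000010 ←essential
  m5: 0-0101,00-101
  m21: -10101,0-0101
  m27: 011011 ←essential
  m39: 1-0111 ←essential
  m44: 101100 ←essential
  m49: 11--01 ←essential
  m53: -10101,11--01,1101-1
  m55: 1-0111,1101-1
  m57: 1-1001,11--01
  m61: 11--01 ←essential
Essential: 000010, 011011, 1-0111, 101100, 11--01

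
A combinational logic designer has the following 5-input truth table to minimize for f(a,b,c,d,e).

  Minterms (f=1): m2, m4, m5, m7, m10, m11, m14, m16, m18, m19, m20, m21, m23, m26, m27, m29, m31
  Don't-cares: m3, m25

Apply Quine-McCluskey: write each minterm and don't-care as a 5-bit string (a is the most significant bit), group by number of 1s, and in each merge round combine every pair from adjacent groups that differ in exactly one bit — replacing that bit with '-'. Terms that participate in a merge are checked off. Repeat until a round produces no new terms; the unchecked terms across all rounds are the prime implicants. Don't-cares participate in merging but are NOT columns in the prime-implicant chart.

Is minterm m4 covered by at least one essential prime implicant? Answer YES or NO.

Round 0: 00010✓ 00011✓ 00100✓ 00101✓ 00111✓ 01010✓ 01011✓ 01110✓ 10000✓ 10010✓ 10011✓ 10100✓ 10101✓ 10111✓ 11001✓ 11010✓ 11011✓ 11101✓ 11111✓
Round 1: -0010✓ -0011✓ -0100✓ -0101✓ -0111✓ -1010✓ -1011✓ 0-010✓ 0-011✓ 00-11✓ 0001-✓ 001-1✓ 0010-✓ 01-10 0101-✓ 1-010✓ 1-011✓ 1-101✓ 1-111✓ 10-00 10-11✓ 100-0 1001-✓ 101-1✓ 1010-✓ 11-01✓ 11-11✓ 110-1✓ 1101-✓ 111-1✓
Round 2: --010✓ --011✓ -0-11 -001-✓ -01-1 -010- -101-✓ 0-01-✓ 1--11 1-01-✓ 1-1-1 11--1
Round 3: --01-
PIs = {--01-, -0-11, -01-1, -010-, 01-10, 1--11, 1-1-1, 10-00, 100-0, 11--1}
Coverage chart:
  m2: --01- ←essential
  m4: -010- ←essential
  m5: -01-1,-010-
  m7: -0-11,-01-1
  m10: --01-,01-10
  m11: --01- ←essential
  m14: 01-10 ←essential
  m16: 10-00,100-0
  m18: --01-,100-0
  m19: --01-,-0-11,1--11
  m20: -010-,10-00
  m21: -01-1,-010-,1-1-1
  m23: -0-11,-01-1,1--11,1-1-1
  m26: --01- ←essential
  m27: --01-,1--11,11--1
  m29: 1-1-1,11--1
  m31: 1--11,1-1-1,11--1
Essential: --01-, -010-, 01-10

YES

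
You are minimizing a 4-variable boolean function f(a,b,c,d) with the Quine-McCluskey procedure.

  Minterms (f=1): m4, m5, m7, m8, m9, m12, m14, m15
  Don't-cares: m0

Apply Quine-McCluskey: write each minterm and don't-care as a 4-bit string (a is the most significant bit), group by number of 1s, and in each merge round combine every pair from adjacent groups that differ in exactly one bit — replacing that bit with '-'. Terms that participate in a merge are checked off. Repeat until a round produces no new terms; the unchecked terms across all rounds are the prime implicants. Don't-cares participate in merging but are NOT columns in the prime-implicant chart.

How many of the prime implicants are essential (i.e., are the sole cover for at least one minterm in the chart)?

Round 0: 0000✓ 0100✓ 0101✓ 0111✓ 1000✓ 1001✓ 1100✓ 1110✓ 1111✓
Round 1: -000✓ -100✓ -111 0-00✓ 01-1 010- 1-00✓ 100- 11-0 111-
Round 2: --00
PIs = {--00, -111, 01-1, 010-, 100-, 11-0, 111-}
Coverage chart:
  m4: --00,010-
  m5: 01-1,010-
  m7: -111,01-1
  m8: --00,100-
  m9: 100- ←essential
  m12: --00,11-0
  m14: 11-0,111-
  m15: -111,111-
Essential: 100-

1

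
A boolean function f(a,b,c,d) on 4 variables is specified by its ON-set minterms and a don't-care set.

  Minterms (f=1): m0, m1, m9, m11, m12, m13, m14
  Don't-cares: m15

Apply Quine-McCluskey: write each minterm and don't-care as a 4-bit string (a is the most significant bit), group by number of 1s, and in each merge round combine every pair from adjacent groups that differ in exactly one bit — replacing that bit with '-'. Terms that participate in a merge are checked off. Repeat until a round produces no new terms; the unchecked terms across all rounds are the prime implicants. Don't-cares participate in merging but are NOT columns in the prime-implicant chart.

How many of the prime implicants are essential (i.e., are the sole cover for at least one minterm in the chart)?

Round 0: 0000✓ 0001✓ 1001✓ 1011✓ 1100✓ 1101✓ 1110✓ 1111✓
Round 1: -001 000- 1-01✓ 1-11✓ 10-1✓ 11-0✓ 11-1✓ 110-✓ 111-✓
Round 2: 1--1 11--
PIs = {-001, 000-, 1--1, 11--}
Coverage chart:
  m0: 000- ←essential
  m1: -001,000-
  m9: -001,1--1
  m11: 1--1 ←essential
  m12: 11-- ←essential
  m13: 1--1,11--
  m14: 11-- ←essential
Essential: 000-, 1--1, 11--

3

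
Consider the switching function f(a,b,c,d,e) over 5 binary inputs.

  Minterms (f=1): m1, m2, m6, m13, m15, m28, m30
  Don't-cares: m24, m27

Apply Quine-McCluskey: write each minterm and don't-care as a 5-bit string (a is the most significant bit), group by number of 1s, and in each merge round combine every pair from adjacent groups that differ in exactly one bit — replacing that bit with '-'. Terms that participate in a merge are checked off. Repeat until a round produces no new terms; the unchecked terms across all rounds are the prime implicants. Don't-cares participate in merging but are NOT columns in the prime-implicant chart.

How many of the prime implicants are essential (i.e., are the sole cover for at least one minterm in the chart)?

size-2^0 implicants → 00001  00010(✓)  00110(✓)  01101(✓)  01111(✓)  11000(✓)  11011  11100(✓)  11110(✓)
size-2^1 implicants → 00-10  011-1  11-00  111-0
Unchecked terms (primes): 00-10, 00001, 011-1, 11-00, 11011, 111-0
Minterm coverage:
  m1 ⊆ 00001 [E]
  m2 ⊆ 00-10 [E]
  m6 ⊆ 00-10 [E]
  m13 ⊆ 011-1 [E]
  m15 ⊆ 011-1 [E]
  m28 ⊆ 11-00,111-0
  m30 ⊆ 111-0 [E]
E = {00-10, 00001, 011-1, 111-0}

4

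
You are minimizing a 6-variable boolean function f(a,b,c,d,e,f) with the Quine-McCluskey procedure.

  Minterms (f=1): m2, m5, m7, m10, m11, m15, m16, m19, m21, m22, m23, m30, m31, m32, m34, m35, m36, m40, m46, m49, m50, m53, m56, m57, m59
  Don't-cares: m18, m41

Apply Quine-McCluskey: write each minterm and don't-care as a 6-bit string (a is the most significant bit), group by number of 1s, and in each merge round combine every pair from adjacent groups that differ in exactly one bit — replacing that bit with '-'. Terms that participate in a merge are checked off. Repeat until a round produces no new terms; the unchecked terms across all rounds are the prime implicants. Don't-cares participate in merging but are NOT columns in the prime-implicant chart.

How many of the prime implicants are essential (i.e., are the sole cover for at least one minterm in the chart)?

10

[col 0] 000010*, 000101*, 000111*, 001010*, 001011*, 001111*, 010000*, 010010*, 010011*, 010101*, 010110*, 010111*, 011110*, 011111*, 100000*, 100010*, 100011*, 100100*, 101000*, 101001*, 101110, 110001*, 110010*, 110101*, 111000*, 111001*, 111011*
[col 1] -00010*, -10010*, -10101, 0-0010*, 0-0101*, 0-0111*, 0-1111*, 00-010, 00-111*, 0001-1*, 001-11, 00101-, 01-110*, 01-111*, 010-10*, 010-11*, 0100-0, 01001-*, 0101-1*, 01011-*, 01111-*, 1-0010*, 1-1000*, 1-1001*, 10-000, 100-00, 1000-0, 10001-, 10100-*, 11-001, 110-01, 1110-1, 11100-*
[col 2] --0010, 0--111, 0-01-1, 01-11-, 010-1-, 1-100-
Prime implicants: --0010, -10101, 0--111, 0-01-1, 00-010, 001-11, 00101-, 01-11-, 010-1-, 0100-0, 1-100-, 10-000, 100-00, 1000-0, 10001-, 101110, 11-001, 110-01, 1110-1
PI chart (minterm → PIs covering it):
  2 | --0010,00-010
  5 | 0-01-1  (sole → essential)
  7 | 0--111,0-01-1
  10 | 00-010,00101-
  11 | 001-11,00101-
  15 | 0--111,001-11
  16 | 0100-0  (sole → essential)
  19 | 010-1-  (sole → essential)
  21 | -10101,0-01-1
  22 | 01-11-,010-1-
  23 | 0--111,0-01-1,01-11-,010-1-
  30 | 01-11-  (sole → essential)
  31 | 0--111,01-11-
  32 | 10-000,100-00,1000-0
  34 | --0010,1000-0,10001-
  35 | 10001-  (sole → essential)
  36 | 100-00  (sole → essential)
  40 | 1-100-,10-000
  46 | 101110  (sole → essential)
  49 | 11-001,110-01
  50 | --0010  (sole → essential)
  53 | -10101,110-01
  56 | 1-100-  (sole → essential)
  57 | 1-100-,11-001,1110-1
  59 | 1110-1  (sole → essential)
Essential prime implicants: --0010, 0-01-1, 01-11-, 010-1-, 0100-0, 1-100-, 100-00, 10001-, 101110, 1110-1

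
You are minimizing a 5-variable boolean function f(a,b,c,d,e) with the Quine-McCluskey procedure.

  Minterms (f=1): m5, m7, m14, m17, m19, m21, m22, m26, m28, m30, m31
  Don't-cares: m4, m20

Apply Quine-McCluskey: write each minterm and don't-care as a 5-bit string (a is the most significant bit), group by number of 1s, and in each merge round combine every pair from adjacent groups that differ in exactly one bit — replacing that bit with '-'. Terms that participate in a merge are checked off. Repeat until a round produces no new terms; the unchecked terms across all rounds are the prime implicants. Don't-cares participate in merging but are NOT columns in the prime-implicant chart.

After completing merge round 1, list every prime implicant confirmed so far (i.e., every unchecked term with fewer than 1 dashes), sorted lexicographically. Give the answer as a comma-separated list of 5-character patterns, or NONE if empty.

NONE

size-2^0 implicants → 00100(✓)  00101(✓)  00111(✓)  01110(✓)  10001(✓)  10011(✓)  10100(✓)  10101(✓)  10110(✓)  11010(✓)  11100(✓)  11110(✓)  11111(✓)
size-2^1 implicants → -0100(✓)  -0101(✓)  -1110  001-1  0010-(✓)  1-100(✓)  1-110(✓)  10-01  100-1  101-0(✓)  1010-(✓)  11-10  111-0(✓)  1111-
size-2^2 implicants → -010-  1-1-0
Unchecked terms (primes): -010-, -1110, 001-1, 1-1-0, 10-01, 100-1, 11-10, 1111-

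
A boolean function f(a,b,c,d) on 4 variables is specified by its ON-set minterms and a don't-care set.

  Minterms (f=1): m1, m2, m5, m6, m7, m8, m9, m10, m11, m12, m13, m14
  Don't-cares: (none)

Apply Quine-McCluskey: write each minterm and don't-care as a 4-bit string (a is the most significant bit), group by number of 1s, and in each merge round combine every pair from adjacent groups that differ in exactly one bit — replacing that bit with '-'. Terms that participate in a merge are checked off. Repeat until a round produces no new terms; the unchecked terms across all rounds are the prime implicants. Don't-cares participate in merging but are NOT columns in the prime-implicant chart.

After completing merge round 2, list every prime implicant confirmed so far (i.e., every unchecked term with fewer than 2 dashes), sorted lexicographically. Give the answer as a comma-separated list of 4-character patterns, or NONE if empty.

01-1, 011-

Round 0: 0001✓ 0010✓ 0101✓ 0110✓ 0111✓ 1000✓ 1001✓ 1010✓ 1011✓ 1100✓ 1101✓ 1110✓
Round 1: -001✓ -010✓ -101✓ -110✓ 0-01✓ 0-10✓ 01-1 011- 1-00✓ 1-01✓ 1-10✓ 10-0✓ 10-1✓ 100-✓ 101-✓ 11-0✓ 110-✓
Round 2: --01 --10 1--0 1-0- 10--
PIs = {--01, --10, 01-1, 011-, 1--0, 1-0-, 10--}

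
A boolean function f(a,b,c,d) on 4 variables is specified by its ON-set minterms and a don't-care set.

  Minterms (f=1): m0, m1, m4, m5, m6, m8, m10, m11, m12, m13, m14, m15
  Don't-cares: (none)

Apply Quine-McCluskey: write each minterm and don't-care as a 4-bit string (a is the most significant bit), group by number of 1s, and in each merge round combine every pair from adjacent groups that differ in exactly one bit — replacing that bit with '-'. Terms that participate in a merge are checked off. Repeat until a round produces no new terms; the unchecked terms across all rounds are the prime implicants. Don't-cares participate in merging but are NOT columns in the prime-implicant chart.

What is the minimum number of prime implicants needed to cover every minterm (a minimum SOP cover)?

size-2^0 implicants → 0000(✓)  0001(✓)  0100(✓)  0101(✓)  0110(✓)  1000(✓)  1010(✓)  1011(✓)  1100(✓)  1101(✓)  1110(✓)  1111(✓)
size-2^1 implicants → -000(✓)  -100(✓)  -101(✓)  -110(✓)  0-00(✓)  0-01(✓)  000-(✓)  01-0(✓)  010-(✓)  1-00(✓)  1-10(✓)  1-11(✓)  10-0(✓)  101-(✓)  11-0(✓)  11-1(✓)  110-(✓)  111-(✓)
size-2^2 implicants → --00  -1-0  -10-  0-0-  1--0  1-1-  11--
Unchecked terms (primes): --00, -1-0, -10-, 0-0-, 1--0, 1-1-, 11--
Minterm coverage:
  m0 ⊆ --00,0-0-
  m1 ⊆ 0-0- [E]
  m4 ⊆ --00,-1-0,-10-,0-0-
  m5 ⊆ -10-,0-0-
  m6 ⊆ -1-0 [E]
  m8 ⊆ --00,1--0
  m10 ⊆ 1--0,1-1-
  m11 ⊆ 1-1- [E]
  m12 ⊆ --00,-1-0,-10-,1--0,11--
  m13 ⊆ -10-,11--
  m14 ⊆ -1-0,1--0,1-1-,11--
  m15 ⊆ 1-1-,11--
E = {-1-0, 0-0-, 1-1-}
Petrick residual → --00, -10-
Cover = c'd' + bd' + bc' + a'c' + ac  |cover|=5

5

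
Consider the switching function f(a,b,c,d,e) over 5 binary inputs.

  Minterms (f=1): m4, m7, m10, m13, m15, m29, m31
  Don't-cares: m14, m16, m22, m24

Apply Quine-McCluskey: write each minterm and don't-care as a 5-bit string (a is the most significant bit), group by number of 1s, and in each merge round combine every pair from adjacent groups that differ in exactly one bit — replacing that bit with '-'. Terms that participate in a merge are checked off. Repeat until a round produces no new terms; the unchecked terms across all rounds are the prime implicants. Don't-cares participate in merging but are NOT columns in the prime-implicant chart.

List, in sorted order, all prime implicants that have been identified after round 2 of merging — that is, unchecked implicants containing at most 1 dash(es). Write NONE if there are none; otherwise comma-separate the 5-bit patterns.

[col 0] 00100, 00111*, 01010*, 01101*, 01110*, 01111*, 10000*, 10110, 11000*, 11101*, 11111*
[col 1] -1101*, -1111*, 0-111, 01-10, 011-1*, 0111-, 1-000, 111-1*
[col 2] -11-1
Prime implicants: -11-1, 0-111, 00100, 01-10, 0111-, 1-000, 10110

0-111, 00100, 01-10, 0111-, 1-000, 10110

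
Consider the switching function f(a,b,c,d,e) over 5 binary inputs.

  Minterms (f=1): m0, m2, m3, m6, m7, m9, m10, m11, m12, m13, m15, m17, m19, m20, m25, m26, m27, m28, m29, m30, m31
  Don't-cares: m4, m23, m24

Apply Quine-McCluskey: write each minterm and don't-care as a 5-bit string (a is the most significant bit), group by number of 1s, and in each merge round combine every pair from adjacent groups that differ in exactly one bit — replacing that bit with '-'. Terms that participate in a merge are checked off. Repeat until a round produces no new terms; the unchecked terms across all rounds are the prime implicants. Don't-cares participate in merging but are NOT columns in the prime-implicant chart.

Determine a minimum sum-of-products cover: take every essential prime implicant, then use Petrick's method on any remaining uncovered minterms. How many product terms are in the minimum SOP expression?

7

Round 0: 00000✓ 00010✓ 00011✓ 00100✓ 00110✓ 00111✓ 01001✓ 01010✓ 01011✓ 01100✓ 01101✓ 01111✓ 10001✓ 10011✓ 10100✓ 10111✓ 11000✓ 11001✓ 11010✓ 11011✓ 11100✓ 11101✓ 11110✓ 11111✓
Round 1: -0011✓ -0100✓ -0111✓ -1001✓ -1010✓ -1011✓ -1100✓ -1101✓ -1111✓ 0-010✓ 0-011✓ 0-100✓ 0-111✓ 00-00✓ 00-10✓ 00-11✓ 000-0✓ 0001-✓ 001-0✓ 0011-✓ 01-01✓ 01-11✓ 010-1✓ 0101-✓ 011-1✓ 0110-✓ 1-001✓ 1-011✓ 1-100✓ 1-111✓ 10-11✓ 100-1✓ 11-00✓ 11-01✓ 11-10✓ 11-11✓ 110-0✓ 110-1✓ 1100-✓ 1101-✓ 111-0✓ 111-1✓ 1110-✓ 1111-✓
Round 2: --011✓ --100 --111✓ -0-11✓ -1-01✓ -1-11✓ -10-1✓ -101- -11-1✓ -110- 0--11✓ 0-01- 00--0 00-1- 01--1✓ 1--11✓ 1-0-1 11--0✓ 11--1✓ 11-0-✓ 11-1-✓ 110--✓ 111--✓
Round 3: ---11 -1--1 11---
PIs = {---11, --100, -1--1, -101-, -110-, 0-01-, 00--0, 00-1-, 1-0-1, 11---}
Coverage chart:
  m0: 00--0 ←essential
  m2: 0-01-,00--0,00-1-
  m3: ---11,0-01-,00-1-
  m6: 00--0,00-1-
  m7: ---11,00-1-
  m9: -1--1 ←essential
  m10: -101-,0-01-
  m11: ---11,-1--1,-101-,0-01-
  m12: --100,-110-
  m13: -1--1,-110-
  m15: ---11,-1--1
  m17: 1-0-1 ←essential
  m19: ---11,1-0-1
  m20: --100 ←essential
  m25: -1--1,1-0-1,11---
  m26: -101-,11---
  m27: ---11,-1--1,-101-,1-0-1,11---
  m28: --100,-110-,11---
  m29: -1--1,-110-,11---
  m30: 11--- ←essential
  m31: ---11,-1--1,11---
Essential: --100, -1--1, 00--0, 1-0-1, 11---
Petrick residual → ---11, -101-
Min cover (7 terms): de + cd'e' + be + bc'd + a'b'e' + ac'e + ab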